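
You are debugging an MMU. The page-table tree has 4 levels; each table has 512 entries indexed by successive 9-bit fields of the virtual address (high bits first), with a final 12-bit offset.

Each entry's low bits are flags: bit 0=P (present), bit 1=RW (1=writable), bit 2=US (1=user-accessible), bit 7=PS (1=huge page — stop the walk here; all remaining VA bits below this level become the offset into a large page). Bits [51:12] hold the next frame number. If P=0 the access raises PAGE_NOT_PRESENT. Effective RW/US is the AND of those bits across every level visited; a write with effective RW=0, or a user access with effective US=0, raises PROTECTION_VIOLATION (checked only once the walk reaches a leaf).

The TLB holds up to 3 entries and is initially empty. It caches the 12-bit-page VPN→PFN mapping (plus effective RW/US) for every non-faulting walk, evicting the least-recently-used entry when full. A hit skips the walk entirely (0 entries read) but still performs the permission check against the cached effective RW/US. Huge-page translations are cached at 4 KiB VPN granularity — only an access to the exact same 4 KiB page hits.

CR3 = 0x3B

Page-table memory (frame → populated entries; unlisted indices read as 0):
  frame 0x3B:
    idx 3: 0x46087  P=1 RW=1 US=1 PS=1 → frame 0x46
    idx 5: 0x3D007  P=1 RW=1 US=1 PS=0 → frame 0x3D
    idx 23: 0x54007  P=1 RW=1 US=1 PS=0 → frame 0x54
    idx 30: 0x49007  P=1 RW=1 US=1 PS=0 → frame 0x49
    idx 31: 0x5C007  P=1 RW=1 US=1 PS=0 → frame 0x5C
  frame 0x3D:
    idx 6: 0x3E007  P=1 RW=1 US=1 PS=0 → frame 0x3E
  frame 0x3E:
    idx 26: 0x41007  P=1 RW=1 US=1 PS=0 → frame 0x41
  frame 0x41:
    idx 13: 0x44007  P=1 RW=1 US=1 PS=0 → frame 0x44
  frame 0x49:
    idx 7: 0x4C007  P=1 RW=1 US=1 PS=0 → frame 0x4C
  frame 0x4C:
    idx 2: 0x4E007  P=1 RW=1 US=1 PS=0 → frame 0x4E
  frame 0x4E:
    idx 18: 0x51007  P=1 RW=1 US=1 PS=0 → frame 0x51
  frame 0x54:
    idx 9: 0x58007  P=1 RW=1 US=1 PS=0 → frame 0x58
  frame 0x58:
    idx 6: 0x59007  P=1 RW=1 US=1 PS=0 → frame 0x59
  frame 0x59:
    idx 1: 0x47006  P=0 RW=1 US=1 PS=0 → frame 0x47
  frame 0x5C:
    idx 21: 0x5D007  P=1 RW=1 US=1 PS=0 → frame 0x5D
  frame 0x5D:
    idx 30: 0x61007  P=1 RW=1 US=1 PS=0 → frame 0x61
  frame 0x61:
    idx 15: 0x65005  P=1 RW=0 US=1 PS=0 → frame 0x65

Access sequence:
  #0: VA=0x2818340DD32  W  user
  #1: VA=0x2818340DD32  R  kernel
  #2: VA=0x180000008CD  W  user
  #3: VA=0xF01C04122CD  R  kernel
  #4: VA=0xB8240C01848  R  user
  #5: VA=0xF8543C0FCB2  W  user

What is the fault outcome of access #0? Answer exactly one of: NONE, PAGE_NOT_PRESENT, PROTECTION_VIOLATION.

Walk each access:
#0 VA=0x2818340DD32 (w,user):
  L0 @0x3B[5] → 0x3D007  P=1,RW=1,US=1,PS=0
  L1 @0x3D[6] → 0x3E007  P=1,RW=1,US=1,PS=0
  L2 @0x3E[26] → 0x41007  P=1,RW=1,US=1,PS=0
  L3 @0x41[13] → 0x44007  P=1,RW=1,US=1,PS=0
  → PA=0x44D32  (4 entries read)
#1 VA=0x2818340DD32 (r,kernel):
  TLB hit vpn=0x2818340D → PA=0x44D32
#2 VA=0x180000008CD (w,user):
  L0 @0x3B[3] → 0x46087  P=1,RW=1,US=1,PS=1
  → PA=0x468CD (huge @L0)  (1 entries read)
#3 VA=0xF01C04122CD (r,kernel):
  L0 @0x3B[30] → 0x49007  P=1,RW=1,US=1,PS=0
  L1 @0x49[7] → 0x4C007  P=1,RW=1,US=1,PS=0
  L2 @0x4C[2] → 0x4E007  P=1,RW=1,US=1,PS=0
  L3 @0x4E[18] → 0x51007  P=1,RW=1,US=1,PS=0
  → PA=0x512CD  (4 entries read)
#4 VA=0xB8240C01848 (r,user):
  L0 @0x3B[23] → 0x54007  P=1,RW=1,US=1,PS=0
  L1 @0x54[9] → 0x58007  P=1,RW=1,US=1,PS=0
  L2 @0x58[6] → 0x59007  P=1,RW=1,US=1,PS=0
  L3 @0x59[1] → 0x47006  P=0,RW=1,US=1,PS=0
  ✗ PAGE_NOT_PRESENT  [4 reads]
#5 VA=0xF8543C0FCB2 (w,user):
  L0 @0x3B[31] → 0x5C007  P=1,RW=1,US=1,PS=0
  L1 @0x5C[21] → 0x5D007  P=1,RW=1,US=1,PS=0
  L2 @0x5D[30] → 0x61007  P=1,RW=1,US=1,PS=0
  L3 @0x61[15] → 0x65005  P=1,RW=0,US=1,PS=0
  ✗ PROTECTION_VIOLATION  [4 reads]

Access #0 fault: NONE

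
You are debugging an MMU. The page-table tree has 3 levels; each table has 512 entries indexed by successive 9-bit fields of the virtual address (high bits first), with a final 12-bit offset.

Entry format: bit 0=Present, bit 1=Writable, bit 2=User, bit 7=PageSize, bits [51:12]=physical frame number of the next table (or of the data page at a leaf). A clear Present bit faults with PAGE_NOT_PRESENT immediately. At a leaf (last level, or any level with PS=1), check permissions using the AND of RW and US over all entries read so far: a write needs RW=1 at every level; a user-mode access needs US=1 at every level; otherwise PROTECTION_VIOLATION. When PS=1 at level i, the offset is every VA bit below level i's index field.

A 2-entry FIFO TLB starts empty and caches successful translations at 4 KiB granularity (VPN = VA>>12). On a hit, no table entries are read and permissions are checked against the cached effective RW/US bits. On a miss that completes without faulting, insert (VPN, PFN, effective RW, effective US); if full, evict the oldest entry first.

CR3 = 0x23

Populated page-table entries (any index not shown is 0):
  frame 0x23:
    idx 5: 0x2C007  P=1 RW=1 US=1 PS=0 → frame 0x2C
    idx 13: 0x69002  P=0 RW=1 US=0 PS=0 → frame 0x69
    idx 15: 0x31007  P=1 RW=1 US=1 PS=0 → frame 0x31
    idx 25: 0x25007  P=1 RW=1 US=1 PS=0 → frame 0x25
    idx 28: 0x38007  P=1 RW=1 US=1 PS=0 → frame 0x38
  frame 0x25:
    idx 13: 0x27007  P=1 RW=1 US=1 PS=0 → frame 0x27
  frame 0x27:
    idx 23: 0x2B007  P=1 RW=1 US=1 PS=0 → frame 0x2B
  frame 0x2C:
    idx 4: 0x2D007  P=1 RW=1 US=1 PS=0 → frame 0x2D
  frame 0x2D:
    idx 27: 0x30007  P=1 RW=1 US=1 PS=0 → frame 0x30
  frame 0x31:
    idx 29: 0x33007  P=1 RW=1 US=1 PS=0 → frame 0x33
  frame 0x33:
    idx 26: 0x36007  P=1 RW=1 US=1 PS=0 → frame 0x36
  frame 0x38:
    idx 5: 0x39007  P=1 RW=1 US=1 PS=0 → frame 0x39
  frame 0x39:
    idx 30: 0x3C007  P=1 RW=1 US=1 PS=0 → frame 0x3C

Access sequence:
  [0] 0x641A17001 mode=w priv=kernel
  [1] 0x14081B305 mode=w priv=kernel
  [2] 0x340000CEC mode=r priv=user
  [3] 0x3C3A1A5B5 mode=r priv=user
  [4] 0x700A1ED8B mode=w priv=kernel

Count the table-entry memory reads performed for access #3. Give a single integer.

Walk each access:
#0 VA=0x641A17001 (w,kernel):
  [0] read 0x23 idx=25: raw=0x25007 flags P=1 W=1 U=1 S=0
  [1] read 0x25 idx=13: raw=0x27007 flags P=1 W=1 U=1 S=0
  [2] read 0x27 idx=23: raw=0x2B007 flags P=1 W=1 U=1 S=0
  → PA=0x2B001  (3 entries read)
#1 VA=0x14081B305 (w,kernel):
  [0] read 0x23 idx=5: raw=0x2C007 flags P=1 W=1 U=1 S=0
  [1] read 0x2C idx=4: raw=0x2D007 flags P=1 W=1 U=1 S=0
  [2] read 0x2D idx=27: raw=0x30007 flags P=1 W=1 U=1 S=0
  → PA=0x30305  (3 entries read)
#2 VA=0x340000CEC (r,user):
  [0] read 0x23 idx=13: raw=0x69002 flags P=0 W=1 U=0 S=0
  ✗ PAGE_NOT_PRESENT  [1 reads]
#3 VA=0x3C3A1A5B5 (r,user):
  [0] read 0x23 idx=15: raw=0x31007 flags P=1 W=1 U=1 S=0
  [1] read 0x31 idx=29: raw=0x33007 flags P=1 W=1 U=1 S=0
  [2] read 0x33 idx=26: raw=0x36007 flags P=1 W=1 U=1 S=0
  → PA=0x365B5  (3 entries read)
#4 VA=0x700A1ED8B (w,kernel):
  [0] read 0x23 idx=28: raw=0x38007 flags P=1 W=1 U=1 S=0
  [1] read 0x38 idx=5: raw=0x39007 flags P=1 W=1 U=1 S=0
  [2] read 0x39 idx=30: raw=0x3C007 flags P=1 W=1 U=1 S=0
  → PA=0x3CD8B  (3 entries read)

Entries read for #3: 3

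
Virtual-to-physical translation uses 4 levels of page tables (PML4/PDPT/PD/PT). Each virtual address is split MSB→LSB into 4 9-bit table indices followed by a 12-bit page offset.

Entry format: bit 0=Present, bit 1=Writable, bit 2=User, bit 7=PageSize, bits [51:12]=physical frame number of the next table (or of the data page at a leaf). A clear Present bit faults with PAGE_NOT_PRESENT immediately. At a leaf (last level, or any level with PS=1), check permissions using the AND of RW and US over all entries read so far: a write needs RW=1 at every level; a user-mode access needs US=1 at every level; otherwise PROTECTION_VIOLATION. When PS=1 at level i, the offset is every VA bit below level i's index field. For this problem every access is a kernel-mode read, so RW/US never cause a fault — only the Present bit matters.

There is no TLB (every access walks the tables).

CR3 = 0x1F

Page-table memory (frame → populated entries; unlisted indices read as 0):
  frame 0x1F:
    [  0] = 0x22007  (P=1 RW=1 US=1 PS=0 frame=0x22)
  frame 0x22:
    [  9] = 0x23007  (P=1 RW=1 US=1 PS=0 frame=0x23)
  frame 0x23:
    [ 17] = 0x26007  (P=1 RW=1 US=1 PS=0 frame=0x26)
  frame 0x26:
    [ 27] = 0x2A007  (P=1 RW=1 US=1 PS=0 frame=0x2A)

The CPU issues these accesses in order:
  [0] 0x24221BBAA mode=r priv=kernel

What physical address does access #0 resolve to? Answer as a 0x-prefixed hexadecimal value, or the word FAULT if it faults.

Walk each access:
#0 VA=0x24221BBAA (r,kernel):
  L0: frame=0x1F idx=0 entry=0x22007 [P=1 RW=1 US=1 PS=0]
  L1: frame=0x22 idx=9 entry=0x23007 [P=1 RW=1 US=1 PS=0]
  L2: frame=0x23 idx=17 entry=0x26007 [P=1 RW=1 US=1 PS=0]
  L3: frame=0x26 idx=27 entry=0x2A007 [P=1 RW=1 US=1 PS=0]
  ✓ 0x2ABAA  — 4 lookups

Access #0 PA: 0x2ABAA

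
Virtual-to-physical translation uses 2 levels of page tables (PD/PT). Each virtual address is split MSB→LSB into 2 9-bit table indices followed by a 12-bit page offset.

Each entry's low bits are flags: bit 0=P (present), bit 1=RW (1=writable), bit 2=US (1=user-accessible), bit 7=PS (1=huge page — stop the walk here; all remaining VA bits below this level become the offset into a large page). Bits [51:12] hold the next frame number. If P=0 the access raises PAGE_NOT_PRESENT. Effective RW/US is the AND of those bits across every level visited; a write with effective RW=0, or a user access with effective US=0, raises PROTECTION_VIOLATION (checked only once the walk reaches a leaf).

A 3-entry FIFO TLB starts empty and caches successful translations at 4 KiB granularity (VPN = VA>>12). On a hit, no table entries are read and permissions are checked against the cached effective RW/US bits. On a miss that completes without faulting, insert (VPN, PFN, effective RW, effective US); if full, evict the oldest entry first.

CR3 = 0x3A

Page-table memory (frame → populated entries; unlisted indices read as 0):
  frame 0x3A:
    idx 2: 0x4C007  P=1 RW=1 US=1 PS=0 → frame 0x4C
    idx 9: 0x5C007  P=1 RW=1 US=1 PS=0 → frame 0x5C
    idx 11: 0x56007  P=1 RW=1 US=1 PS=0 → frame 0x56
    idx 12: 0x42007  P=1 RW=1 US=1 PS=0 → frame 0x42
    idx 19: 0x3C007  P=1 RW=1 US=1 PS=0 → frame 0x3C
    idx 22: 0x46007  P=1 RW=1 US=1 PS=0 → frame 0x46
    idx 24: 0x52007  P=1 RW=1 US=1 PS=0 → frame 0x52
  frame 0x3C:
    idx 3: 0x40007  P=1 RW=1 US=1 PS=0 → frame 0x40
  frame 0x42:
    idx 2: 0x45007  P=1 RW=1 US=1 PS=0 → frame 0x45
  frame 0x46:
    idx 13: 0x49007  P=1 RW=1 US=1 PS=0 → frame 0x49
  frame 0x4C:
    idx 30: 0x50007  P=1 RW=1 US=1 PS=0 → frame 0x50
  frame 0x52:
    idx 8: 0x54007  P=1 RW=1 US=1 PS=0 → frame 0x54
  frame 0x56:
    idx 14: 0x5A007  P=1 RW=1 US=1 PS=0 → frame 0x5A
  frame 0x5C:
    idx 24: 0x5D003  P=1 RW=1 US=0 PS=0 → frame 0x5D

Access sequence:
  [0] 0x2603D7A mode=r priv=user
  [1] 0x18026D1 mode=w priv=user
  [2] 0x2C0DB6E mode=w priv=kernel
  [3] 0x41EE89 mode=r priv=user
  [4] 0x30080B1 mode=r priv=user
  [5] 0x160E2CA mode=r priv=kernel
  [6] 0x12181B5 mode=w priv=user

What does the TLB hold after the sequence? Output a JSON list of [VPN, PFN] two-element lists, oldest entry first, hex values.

Walk each access:
#0 VA=0x2603D7A (r,user):
  lvl0: tbl 0x3A, slot 19 ⇒ 0x3C007 (P1/RW1/US1/PS0)
  lvl1: tbl 0x3C, slot 3 ⇒ 0x40007 (P1/RW1/US1/PS0)
  ⇒ phys 0x40D7A  [2 reads]
#1 VA=0x18026D1 (w,user):
  lvl0: tbl 0x3A, slot 12 ⇒ 0x42007 (P1/RW1/US1/PS0)
  lvl1: tbl 0x42, slot 2 ⇒ 0x45007 (P1/RW1/US1/PS0)
  ⇒ phys 0x456D1  [2 reads]
#2 VA=0x2C0DB6E (w,kernel):
  lvl0: tbl 0x3A, slot 22 ⇒ 0x46007 (P1/RW1/US1/PS0)
  lvl1: tbl 0x46, slot 13 ⇒ 0x49007 (P1/RW1/US1/PS0)
  ⇒ phys 0x49B6E  [2 reads]
#3 VA=0x41EE89 (r,user):
  lvl0: tbl 0x3A, slot 2 ⇒ 0x4C007 (P1/RW1/US1/PS0)
  lvl1: tbl 0x4C, slot 30 ⇒ 0x50007 (P1/RW1/US1/PS0)
  ⇒ phys 0x50E89  [2 reads]
#4 VA=0x30080B1 (r,user):
  lvl0: tbl 0x3A, slot 24 ⇒ 0x52007 (P1/RW1/US1/PS0)
  lvl1: tbl 0x52, slot 8 ⇒ 0x54007 (P1/RW1/US1/PS0)
  ⇒ phys 0x540B1  [2 reads]
#5 VA=0x160E2CA (r,kernel):
  lvl0: tbl 0x3A, slot 11 ⇒ 0x56007 (P1/RW1/US1/PS0)
  lvl1: tbl 0x56, slot 14 ⇒ 0x5A007 (P1/RW1/US1/PS0)
  ⇒ phys 0x5A2CA  [2 reads]
#6 VA=0x12181B5 (w,user):
  lvl0: tbl 0x3A, slot 9 ⇒ 0x5C007 (P1/RW1/US1/PS0)
  lvl1: tbl 0x5C, slot 24 ⇒ 0x5D003 (P1/RW1/US0/PS0)
  ✗ PROTECTION_VIOLATION  [2 reads]

TLB: [["0x41E", "0x50"], ["0x3008", "0x54"], ["0x160E", "0x5A"]]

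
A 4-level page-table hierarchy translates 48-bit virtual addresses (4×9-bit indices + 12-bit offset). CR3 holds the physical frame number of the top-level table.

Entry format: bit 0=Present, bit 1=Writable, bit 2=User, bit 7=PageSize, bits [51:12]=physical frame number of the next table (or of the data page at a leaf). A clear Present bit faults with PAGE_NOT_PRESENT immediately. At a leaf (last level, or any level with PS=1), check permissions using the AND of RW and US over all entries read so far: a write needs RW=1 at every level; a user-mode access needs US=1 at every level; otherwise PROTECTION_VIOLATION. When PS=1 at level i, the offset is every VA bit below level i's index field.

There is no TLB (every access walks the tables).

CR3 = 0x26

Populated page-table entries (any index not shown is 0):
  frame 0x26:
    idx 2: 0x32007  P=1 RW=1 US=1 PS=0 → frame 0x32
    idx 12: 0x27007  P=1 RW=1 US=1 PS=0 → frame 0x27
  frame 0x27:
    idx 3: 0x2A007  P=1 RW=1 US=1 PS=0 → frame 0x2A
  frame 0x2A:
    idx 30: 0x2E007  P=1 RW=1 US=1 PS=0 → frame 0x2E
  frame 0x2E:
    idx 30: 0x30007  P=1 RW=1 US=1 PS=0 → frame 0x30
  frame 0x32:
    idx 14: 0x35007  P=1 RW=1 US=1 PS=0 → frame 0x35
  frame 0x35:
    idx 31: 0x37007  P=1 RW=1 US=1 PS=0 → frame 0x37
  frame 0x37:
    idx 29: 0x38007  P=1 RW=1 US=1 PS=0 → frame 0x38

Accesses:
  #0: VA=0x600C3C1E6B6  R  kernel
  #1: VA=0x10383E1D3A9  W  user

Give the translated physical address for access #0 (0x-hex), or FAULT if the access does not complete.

Per-access translation:
#0 VA=0x600C3C1E6B6 (r,kernel):
  L0: frame=0x26 idx=12 entry=0x27007 [P=1 RW=1 US=1 PS=0]
  L1: frame=0x27 idx=3 entry=0x2A007 [P=1 RW=1 US=1 PS=0]
  L2: frame=0x2A idx=30 entry=0x2E007 [P=1 RW=1 US=1 PS=0]
  L3: frame=0x2E idx=30 entry=0x30007 [P=1 RW=1 US=1 PS=0]
  ⇒ phys 0x306B6  [4 reads]
#1 VA=0x10383E1D3A9 (w,user):
  L0: frame=0x26 idx=2 entry=0x32007 [P=1 RW=1 US=1 PS=0]
  L1: frame=0x32 idx=14 entry=0x35007 [P=1 RW=1 US=1 PS=0]
  L2: frame=0x35 idx=31 entry=0x37007 [P=1 RW=1 US=1 PS=0]
  L3: frame=0x37 idx=29 entry=0x38007 [P=1 RW=1 US=1 PS=0]
  ⇒ phys 0x383A9  [4 reads]

Access #0 PA: 0x306B6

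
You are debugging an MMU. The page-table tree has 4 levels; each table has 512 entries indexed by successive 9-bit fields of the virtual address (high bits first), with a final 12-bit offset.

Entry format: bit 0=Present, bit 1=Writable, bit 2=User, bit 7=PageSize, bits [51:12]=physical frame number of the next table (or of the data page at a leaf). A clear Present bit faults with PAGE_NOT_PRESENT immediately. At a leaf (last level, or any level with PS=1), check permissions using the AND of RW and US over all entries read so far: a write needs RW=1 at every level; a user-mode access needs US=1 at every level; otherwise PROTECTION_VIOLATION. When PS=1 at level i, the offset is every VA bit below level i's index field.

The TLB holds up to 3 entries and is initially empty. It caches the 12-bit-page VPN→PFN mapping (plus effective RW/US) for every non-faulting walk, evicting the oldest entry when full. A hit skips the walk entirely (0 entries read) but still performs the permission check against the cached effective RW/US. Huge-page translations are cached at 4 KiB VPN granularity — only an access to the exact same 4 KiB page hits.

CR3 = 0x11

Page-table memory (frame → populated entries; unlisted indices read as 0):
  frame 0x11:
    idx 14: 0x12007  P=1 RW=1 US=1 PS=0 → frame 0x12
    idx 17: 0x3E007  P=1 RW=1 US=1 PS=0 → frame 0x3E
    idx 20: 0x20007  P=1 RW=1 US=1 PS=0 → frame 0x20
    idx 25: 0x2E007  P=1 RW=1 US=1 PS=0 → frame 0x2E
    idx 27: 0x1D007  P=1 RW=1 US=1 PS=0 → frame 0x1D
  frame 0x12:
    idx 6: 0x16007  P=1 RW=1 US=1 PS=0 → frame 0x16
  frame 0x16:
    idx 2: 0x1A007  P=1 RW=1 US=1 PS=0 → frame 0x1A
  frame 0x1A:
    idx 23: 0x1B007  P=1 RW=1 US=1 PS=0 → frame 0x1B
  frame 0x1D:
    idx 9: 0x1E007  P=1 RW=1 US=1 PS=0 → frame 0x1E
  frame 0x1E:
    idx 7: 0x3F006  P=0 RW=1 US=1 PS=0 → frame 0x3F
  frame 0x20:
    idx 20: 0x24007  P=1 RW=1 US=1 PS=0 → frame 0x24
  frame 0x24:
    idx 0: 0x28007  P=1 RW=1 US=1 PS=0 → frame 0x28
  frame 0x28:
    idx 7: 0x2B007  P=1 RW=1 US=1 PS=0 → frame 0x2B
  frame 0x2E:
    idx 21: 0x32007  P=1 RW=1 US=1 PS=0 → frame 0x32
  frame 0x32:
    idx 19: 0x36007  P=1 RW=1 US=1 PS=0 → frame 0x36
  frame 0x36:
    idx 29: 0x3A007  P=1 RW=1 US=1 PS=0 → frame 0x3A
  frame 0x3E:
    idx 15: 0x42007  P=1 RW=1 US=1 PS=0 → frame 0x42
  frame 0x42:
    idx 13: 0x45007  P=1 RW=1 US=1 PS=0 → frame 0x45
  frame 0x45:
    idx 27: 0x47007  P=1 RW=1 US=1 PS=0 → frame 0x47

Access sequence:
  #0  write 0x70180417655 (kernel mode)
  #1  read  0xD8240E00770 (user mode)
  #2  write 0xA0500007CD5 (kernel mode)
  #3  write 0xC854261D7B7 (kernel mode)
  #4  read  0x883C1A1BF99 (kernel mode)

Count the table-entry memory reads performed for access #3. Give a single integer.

Trace:
#0 VA=0x70180417655 (w,kernel):
  lvl0: tbl 0x11, slot 14 ⇒ 0x12007 (P1/RW1/US1/PS0)
  lvl1: tbl 0x12, slot 6 ⇒ 0x16007 (P1/RW1/US1/PS0)
  lvl2: tbl 0x16, slot 2 ⇒ 0x1A007 (P1/RW1/US1/PS0)
  lvl3: tbl 0x1A, slot 23 ⇒ 0x1B007 (P1/RW1/US1/PS0)
  ✓ 0x1B655  — 4 lookups
#1 VA=0xD8240E00770 (r,user):
  lvl0: tbl 0x11, slot 27 ⇒ 0x1D007 (P1/RW1/US1/PS0)
  lvl1: tbl 0x1D, slot 9 ⇒ 0x1E007 (P1/RW1/US1/PS0)
  lvl2: tbl 0x1E, slot 7 ⇒ 0x3F006 (P0/RW1/US1/PS0)
  ⇒ fault: PAGE_NOT_PRESENT  — 3 lookups
#2 VA=0xA0500007CD5 (w,kernel):
  lvl0: tbl 0x11, slot 20 ⇒ 0x20007 (P1/RW1/US1/PS0)
  lvl1: tbl 0x20, slot 20 ⇒ 0x24007 (P1/RW1/US1/PS0)
  lvl2: tbl 0x24, slot 0 ⇒ 0x28007 (P1/RW1/US1/PS0)
  lvl3: tbl 0x28, slot 7 ⇒ 0x2B007 (P1/RW1/US1/PS0)
  ✓ 0x2BCD5  — 4 lookups
#3 VA=0xC854261D7B7 (w,kernel):
  lvl0: tbl 0x11, slot 25 ⇒ 0x2E007 (P1/RW1/US1/PS0)
  lvl1: tbl 0x2E, slot 21 ⇒ 0x32007 (P1/RW1/US1/PS0)
  lvl2: tbl 0x32, slot 19 ⇒ 0x36007 (P1/RW1/US1/PS0)
  lvl3: tbl 0x36, slot 29 ⇒ 0x3A007 (P1/RW1/US1/PS0)
  ✓ 0x3A7B7  — 4 lookups
#4 VA=0x883C1A1BF99 (r,kernel):
  lvl0: tbl 0x11, slot 17 ⇒ 0x3E007 (P1/RW1/US1/PS0)
  lvl1: tbl 0x3E, slot 15 ⇒ 0x42007 (P1/RW1/US1/PS0)
  lvl2: tbl 0x42, slot 13 ⇒ 0x45007 (P1/RW1/US1/PS0)
  lvl3: tbl 0x45, slot 27 ⇒ 0x47007 (P1/RW1/US1/PS0)
  ✓ 0x47F99  — 4 lookups

Entries read for #3: 4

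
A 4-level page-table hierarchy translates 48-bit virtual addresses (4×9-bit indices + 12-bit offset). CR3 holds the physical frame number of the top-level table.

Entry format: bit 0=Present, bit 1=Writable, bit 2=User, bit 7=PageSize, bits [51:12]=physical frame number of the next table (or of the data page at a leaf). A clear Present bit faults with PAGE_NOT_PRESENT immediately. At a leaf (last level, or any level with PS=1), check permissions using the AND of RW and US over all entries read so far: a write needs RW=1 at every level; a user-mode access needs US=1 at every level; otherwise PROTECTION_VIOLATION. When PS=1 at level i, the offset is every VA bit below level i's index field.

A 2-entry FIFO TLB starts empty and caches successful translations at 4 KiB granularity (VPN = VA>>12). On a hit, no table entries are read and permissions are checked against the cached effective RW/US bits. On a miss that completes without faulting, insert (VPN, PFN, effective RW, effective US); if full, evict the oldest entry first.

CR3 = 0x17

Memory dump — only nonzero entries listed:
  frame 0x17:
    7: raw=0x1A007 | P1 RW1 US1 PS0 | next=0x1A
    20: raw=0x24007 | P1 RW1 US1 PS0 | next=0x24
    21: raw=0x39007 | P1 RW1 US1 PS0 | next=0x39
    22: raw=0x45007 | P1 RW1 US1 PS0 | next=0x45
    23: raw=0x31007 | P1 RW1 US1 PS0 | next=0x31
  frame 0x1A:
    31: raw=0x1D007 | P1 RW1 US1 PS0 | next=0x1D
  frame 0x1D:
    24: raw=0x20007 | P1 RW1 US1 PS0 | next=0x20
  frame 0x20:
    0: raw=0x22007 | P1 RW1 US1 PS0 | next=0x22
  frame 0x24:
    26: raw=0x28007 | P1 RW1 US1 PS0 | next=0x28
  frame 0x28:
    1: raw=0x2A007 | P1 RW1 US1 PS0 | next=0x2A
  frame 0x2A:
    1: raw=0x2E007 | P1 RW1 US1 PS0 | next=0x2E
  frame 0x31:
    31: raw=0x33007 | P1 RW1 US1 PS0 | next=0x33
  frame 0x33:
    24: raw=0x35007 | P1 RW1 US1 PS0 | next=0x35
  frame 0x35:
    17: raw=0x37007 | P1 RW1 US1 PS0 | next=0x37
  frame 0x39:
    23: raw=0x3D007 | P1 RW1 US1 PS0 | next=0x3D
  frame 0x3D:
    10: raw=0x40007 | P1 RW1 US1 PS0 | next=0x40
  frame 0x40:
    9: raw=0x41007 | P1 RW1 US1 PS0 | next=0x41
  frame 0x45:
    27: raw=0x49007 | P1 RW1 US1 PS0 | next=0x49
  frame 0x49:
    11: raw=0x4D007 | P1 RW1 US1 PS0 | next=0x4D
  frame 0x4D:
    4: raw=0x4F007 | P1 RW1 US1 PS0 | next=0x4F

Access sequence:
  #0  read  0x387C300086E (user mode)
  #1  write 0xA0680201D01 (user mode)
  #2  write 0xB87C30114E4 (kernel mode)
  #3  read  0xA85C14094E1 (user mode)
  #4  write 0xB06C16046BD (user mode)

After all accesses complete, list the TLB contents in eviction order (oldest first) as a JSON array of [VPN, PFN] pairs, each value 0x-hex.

Trace:
#0 VA=0x387C300086E (r,user):
  [0] read 0x17 idx=7: raw=0x1A007 flags P=1 W=1 U=1 S=0
  [1] read 0x1A idx=31: raw=0x1D007 flags P=1 W=1 U=1 S=0
  [2] read 0x1D idx=24: raw=0x20007 flags P=1 W=1 U=1 S=0
  [3] read 0x20 idx=0: raw=0x22007 flags P=1 W=1 U=1 S=0
  ⇒ phys 0x2286E  [4 reads]
#1 VA=0xA0680201D01 (w,user):
  [0] read 0x17 idx=20: raw=0x24007 flags P=1 W=1 U=1 S=0
  [1] read 0x24 idx=26: raw=0x28007 flags P=1 W=1 U=1 S=0
  [2] read 0x28 idx=1: raw=0x2A007 flags P=1 W=1 U=1 S=0
  [3] read 0x2A idx=1: raw=0x2E007 flags P=1 W=1 U=1 S=0
  ⇒ phys 0x2ED01  [4 reads]
#2 VA=0xB87C30114E4 (w,kernel):
  [0] read 0x17 idx=23: raw=0x31007 flags P=1 W=1 U=1 S=0
  [1] read 0x31 idx=31: raw=0x33007 flags P=1 W=1 U=1 S=0
  [2] read 0x33 idx=24: raw=0x35007 flags P=1 W=1 U=1 S=0
  [3] read 0x35 idx=17: raw=0x37007 flags P=1 W=1 U=1 S=0
  ⇒ phys 0x374E4  [4 reads]
#3 VA=0xA85C14094E1 (r,user):
  [0] read 0x17 idx=21: raw=0x39007 flags P=1 W=1 U=1 S=0
  [1] read 0x39 idx=23: raw=0x3D007 flags P=1 W=1 U=1 S=0
  [2] read 0x3D idx=10: raw=0x40007 flags P=1 W=1 U=1 S=0
  [3] read 0x40 idx=9: raw=0x41007 flags P=1 W=1 U=1 S=0
  ⇒ phys 0x414E1  [4 reads]
#4 VA=0xB06C16046BD (w,user):
  [0] read 0x17 idx=22: raw=0x45007 flags P=1 W=1 U=1 S=0
  [1] read 0x45 idx=27: raw=0x49007 flags P=1 W=1 U=1 S=0
  [2] read 0x49 idx=11: raw=0x4D007 flags P=1 W=1 U=1 S=0
  [3] read 0x4D idx=4: raw=0x4F007 flags P=1 W=1 U=1 S=0
  ⇒ phys 0x4F6BD  [4 reads]

TLB: [["0xA85C1409", "0x41"], ["0xB06C1604", "0x4F"]]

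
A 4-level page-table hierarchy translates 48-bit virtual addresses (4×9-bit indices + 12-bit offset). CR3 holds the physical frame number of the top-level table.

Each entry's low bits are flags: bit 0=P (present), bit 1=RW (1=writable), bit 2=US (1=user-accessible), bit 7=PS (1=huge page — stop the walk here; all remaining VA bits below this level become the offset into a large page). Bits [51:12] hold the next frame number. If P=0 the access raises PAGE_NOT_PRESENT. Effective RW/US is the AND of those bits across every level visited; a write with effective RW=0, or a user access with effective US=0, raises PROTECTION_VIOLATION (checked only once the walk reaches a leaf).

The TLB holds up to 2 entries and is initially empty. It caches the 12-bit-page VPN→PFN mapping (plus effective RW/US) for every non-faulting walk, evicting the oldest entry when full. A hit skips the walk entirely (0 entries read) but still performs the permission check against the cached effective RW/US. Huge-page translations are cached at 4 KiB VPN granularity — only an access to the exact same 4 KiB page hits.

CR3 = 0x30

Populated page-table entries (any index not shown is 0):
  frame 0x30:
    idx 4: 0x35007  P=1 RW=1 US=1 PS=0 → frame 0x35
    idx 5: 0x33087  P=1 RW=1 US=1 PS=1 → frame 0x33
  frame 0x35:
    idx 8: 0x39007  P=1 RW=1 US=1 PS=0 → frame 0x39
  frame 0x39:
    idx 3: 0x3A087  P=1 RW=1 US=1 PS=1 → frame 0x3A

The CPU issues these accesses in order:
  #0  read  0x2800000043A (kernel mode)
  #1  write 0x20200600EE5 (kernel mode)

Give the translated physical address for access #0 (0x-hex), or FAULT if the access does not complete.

Per-access translation:
#0 VA=0x2800000043A (r,kernel):
  lvl0: tbl 0x30, slot 5 ⇒ 0x33087 (P1/RW1/US1/PS1)
  ⇒ phys 0x3343A (huge @L0)  [1 reads]
#1 VA=0x20200600EE5 (w,kernel):
  lvl0: tbl 0x30, slot 4 ⇒ 0x35007 (P1/RW1/US1/PS0)
  lvl1: tbl 0x35, slot 8 ⇒ 0x39007 (P1/RW1/US1/PS0)
  lvl2: tbl 0x39, slot 3 ⇒ 0x3A087 (P1/RW1/US1/PS1)
  ⇒ phys 0x3AEE5 (huge @L2)  [3 reads]

Access #0 PA: 0x3343A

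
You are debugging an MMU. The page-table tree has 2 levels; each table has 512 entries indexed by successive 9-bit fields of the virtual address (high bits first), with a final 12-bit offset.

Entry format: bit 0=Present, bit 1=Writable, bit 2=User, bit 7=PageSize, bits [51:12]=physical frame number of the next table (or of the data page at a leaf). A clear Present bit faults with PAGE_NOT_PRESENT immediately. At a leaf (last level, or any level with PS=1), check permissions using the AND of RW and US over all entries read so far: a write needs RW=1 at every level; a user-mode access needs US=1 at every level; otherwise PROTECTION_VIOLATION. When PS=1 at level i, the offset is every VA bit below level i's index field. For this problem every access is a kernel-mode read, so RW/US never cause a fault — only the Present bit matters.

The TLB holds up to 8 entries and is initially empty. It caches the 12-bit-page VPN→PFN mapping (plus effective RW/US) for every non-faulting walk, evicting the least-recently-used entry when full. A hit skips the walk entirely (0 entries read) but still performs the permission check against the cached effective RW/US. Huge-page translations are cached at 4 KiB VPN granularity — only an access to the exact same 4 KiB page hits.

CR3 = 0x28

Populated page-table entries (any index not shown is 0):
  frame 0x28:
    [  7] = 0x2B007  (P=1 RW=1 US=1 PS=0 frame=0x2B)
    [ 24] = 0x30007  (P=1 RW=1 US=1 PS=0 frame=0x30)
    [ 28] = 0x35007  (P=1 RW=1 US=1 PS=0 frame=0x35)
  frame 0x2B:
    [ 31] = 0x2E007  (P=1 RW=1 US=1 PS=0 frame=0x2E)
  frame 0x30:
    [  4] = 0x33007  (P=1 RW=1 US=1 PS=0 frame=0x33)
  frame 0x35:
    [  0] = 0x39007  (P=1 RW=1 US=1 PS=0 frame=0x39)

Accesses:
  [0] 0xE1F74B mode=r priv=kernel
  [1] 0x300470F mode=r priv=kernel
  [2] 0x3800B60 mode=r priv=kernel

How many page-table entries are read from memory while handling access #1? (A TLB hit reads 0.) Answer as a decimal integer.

Trace:
#0 VA=0xE1F74B (r,kernel):
  lvl0: tbl 0x28, slot 7 ⇒ 0x2B007 (P1/RW1/US1/PS0)
  lvl1: tbl 0x2B, slot 31 ⇒ 0x2E007 (P1/RW1/US1/PS0)
  ✓ 0x2E74B  — 2 lookups
#1 VA=0x300470F (r,kernel):
  lvl0: tbl 0x28, slot 24 ⇒ 0x30007 (P1/RW1/US1/PS0)
  lvl1: tbl 0x30, slot 4 ⇒ 0x33007 (P1/RW1/US1/PS0)
  ✓ 0x3370F  — 2 lookups
#2 VA=0x3800B60 (r,kernel):
  lvl0: tbl 0x28, slot 28 ⇒ 0x35007 (P1/RW1/US1/PS0)
  lvl1: tbl 0x35, slot 0 ⇒ 0x39007 (P1/RW1/US1/PS0)
  ✓ 0x39B60  — 2 lookups

Entries read for #1: 2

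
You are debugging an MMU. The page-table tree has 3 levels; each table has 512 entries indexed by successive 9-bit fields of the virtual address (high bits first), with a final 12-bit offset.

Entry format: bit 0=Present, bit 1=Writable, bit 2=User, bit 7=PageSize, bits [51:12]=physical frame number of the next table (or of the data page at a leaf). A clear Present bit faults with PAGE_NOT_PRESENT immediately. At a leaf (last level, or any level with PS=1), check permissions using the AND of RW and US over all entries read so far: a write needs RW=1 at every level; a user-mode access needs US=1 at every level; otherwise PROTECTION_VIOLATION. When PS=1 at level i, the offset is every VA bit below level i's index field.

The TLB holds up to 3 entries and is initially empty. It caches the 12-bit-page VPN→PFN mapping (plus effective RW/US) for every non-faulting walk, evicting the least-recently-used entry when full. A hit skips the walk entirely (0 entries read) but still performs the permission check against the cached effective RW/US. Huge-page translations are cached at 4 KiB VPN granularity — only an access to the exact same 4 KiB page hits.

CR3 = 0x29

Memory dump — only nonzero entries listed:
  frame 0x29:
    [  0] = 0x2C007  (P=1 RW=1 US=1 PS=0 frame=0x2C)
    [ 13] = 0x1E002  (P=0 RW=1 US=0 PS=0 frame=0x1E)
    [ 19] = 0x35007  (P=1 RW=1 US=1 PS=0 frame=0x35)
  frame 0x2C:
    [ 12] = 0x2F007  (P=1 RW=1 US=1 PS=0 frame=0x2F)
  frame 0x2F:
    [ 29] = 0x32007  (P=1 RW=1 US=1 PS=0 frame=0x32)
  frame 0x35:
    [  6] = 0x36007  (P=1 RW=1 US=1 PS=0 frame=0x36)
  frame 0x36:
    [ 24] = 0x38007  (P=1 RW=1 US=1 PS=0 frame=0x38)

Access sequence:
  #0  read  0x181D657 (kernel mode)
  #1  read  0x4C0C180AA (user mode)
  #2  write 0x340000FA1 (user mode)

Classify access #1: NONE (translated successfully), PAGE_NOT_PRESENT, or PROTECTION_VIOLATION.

Trace:
#0 VA=0x181D657 (r,kernel):
  L0 @0x29[0] → 0x2C007  P=1,RW=1,US=1,PS=0
  L1 @0x2C[12] → 0x2F007  P=1,RW=1,US=1,PS=0
  L2 @0x2F[29] → 0x32007  P=1,RW=1,US=1,PS=0
  ⇒ phys 0x32657  [3 reads]
#1 VA=0x4C0C180AA (r,user):
  L0 @0x29[19] → 0x35007  P=1,RW=1,US=1,PS=0
  L1 @0x35[6] → 0x36007  P=1,RW=1,US=1,PS=0
  L2 @0x36[24] → 0x38007  P=1,RW=1,US=1,PS=0
  ⇒ phys 0x380AA  [3 reads]
#2 VA=0x340000FA1 (w,user):
  L0 @0x29[13] → 0x1E002  P=0,RW=1,US=0,PS=0
  ✗ PAGE_NOT_PRESENT  [1 reads]

Access #1 fault: NONE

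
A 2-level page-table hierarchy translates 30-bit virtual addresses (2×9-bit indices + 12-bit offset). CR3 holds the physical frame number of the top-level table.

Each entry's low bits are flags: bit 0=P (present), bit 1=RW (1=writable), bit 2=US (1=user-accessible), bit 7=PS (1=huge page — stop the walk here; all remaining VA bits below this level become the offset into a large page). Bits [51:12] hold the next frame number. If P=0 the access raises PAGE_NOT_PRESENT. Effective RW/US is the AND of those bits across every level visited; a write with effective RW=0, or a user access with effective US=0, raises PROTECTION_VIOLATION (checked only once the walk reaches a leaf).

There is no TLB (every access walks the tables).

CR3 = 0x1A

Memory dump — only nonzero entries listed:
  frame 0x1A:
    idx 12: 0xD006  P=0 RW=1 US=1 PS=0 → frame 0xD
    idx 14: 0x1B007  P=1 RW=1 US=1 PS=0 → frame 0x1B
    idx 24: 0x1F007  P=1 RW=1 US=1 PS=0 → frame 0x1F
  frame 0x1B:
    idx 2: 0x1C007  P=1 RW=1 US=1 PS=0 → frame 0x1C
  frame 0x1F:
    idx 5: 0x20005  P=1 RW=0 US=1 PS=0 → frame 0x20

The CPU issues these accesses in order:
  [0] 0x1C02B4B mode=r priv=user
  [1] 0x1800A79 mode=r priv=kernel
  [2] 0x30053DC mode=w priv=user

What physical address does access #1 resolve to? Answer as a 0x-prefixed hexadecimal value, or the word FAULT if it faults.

Walk each access:
#0 VA=0x1C02B4B (r,user):
  L0: frame=0x1A idx=14 entry=0x1B007 [P=1 RW=1 US=1 PS=0]
  L1: frame=0x1B idx=2 entry=0x1C007 [P=1 RW=1 US=1 PS=0]
  ✓ 0x1CB4B  — 2 lookups
#1 VA=0x1800A79 (r,kernel):
  L0: frame=0x1A idx=12 entry=0xD006 [P=0 RW=1 US=1 PS=0]
  → PAGE_NOT_PRESENT  (1 entries read)
#2 VA=0x30053DC (w,user):
  L0: frame=0x1A idx=24 entry=0x1F007 [P=1 RW=1 US=1 PS=0]
  L1: frame=0x1F idx=5 entry=0x20005 [P=1 RW=0 US=1 PS=0]
  → PROTECTION_VIOLATION  (2 entries read)

Access #1 PA: FAULT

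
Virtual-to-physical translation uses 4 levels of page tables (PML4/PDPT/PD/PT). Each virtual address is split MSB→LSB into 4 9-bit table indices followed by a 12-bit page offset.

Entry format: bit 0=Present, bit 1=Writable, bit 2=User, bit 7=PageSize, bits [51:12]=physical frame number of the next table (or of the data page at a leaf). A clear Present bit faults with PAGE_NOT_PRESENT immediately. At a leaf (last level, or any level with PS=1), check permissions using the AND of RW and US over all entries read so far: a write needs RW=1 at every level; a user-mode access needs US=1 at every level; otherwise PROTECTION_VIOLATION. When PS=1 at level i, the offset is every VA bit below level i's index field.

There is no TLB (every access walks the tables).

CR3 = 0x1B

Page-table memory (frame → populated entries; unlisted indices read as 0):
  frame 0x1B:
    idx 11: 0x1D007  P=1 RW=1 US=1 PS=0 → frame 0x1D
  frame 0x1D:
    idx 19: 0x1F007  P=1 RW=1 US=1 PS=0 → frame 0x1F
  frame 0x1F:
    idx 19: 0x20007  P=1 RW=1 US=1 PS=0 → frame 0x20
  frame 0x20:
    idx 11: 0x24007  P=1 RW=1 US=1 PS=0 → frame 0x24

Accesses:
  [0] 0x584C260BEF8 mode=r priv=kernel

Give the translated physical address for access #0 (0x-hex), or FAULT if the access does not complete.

Trace:
#0 VA=0x584C260BEF8 (r,kernel):
  L0 @0x1B[11] → 0x1D007  P=1,RW=1,US=1,PS=0
  L1 @0x1D[19] → 0x1F007  P=1,RW=1,US=1,PS=0
  L2 @0x1F[19] → 0x20007  P=1,RW=1,US=1,PS=0
  L3 @0x20[11] → 0x24007  P=1,RW=1,US=1,PS=0
  ⇒ phys 0x24EF8  [4 reads]

Access #0 PA: 0x24EF8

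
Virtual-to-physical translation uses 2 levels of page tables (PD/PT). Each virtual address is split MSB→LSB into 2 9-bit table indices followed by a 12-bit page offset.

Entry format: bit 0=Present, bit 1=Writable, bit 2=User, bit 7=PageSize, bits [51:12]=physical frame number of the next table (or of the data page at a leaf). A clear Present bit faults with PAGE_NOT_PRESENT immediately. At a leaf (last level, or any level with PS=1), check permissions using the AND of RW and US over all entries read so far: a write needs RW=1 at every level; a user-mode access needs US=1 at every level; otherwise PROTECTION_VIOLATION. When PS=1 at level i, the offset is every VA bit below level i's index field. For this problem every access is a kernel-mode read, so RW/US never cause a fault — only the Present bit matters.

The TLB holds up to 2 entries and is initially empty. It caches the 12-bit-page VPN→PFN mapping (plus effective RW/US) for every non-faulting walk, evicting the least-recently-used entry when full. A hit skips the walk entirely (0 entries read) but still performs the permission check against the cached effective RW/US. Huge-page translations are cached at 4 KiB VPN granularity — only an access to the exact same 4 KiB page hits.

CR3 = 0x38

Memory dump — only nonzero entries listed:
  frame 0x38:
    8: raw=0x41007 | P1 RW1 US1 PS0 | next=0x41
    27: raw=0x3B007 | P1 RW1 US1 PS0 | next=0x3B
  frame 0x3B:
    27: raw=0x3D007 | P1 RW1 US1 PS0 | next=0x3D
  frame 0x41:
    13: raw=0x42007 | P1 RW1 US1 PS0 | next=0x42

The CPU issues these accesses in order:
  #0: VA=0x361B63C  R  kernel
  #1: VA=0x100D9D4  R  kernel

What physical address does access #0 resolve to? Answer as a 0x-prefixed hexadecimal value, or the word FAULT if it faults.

Trace:
#0 VA=0x361B63C (r,kernel):
  [0] read 0x38 idx=27: raw=0x3B007 flags P=1 W=1 U=1 S=0
  [1] read 0x3B idx=27: raw=0x3D007 flags P=1 W=1 U=1 S=0
  ⇒ phys 0x3D63C  [2 reads]
#1 VA=0x100D9D4 (r,kernel):
  [0] read 0x38 idx=8: raw=0x41007 flags P=1 W=1 U=1 S=0
  [1] read 0x41 idx=13: raw=0x42007 flags P=1 W=1 U=1 S=0
  ⇒ phys 0x429D4  [2 reads]

Access #0 PA: 0x3D63C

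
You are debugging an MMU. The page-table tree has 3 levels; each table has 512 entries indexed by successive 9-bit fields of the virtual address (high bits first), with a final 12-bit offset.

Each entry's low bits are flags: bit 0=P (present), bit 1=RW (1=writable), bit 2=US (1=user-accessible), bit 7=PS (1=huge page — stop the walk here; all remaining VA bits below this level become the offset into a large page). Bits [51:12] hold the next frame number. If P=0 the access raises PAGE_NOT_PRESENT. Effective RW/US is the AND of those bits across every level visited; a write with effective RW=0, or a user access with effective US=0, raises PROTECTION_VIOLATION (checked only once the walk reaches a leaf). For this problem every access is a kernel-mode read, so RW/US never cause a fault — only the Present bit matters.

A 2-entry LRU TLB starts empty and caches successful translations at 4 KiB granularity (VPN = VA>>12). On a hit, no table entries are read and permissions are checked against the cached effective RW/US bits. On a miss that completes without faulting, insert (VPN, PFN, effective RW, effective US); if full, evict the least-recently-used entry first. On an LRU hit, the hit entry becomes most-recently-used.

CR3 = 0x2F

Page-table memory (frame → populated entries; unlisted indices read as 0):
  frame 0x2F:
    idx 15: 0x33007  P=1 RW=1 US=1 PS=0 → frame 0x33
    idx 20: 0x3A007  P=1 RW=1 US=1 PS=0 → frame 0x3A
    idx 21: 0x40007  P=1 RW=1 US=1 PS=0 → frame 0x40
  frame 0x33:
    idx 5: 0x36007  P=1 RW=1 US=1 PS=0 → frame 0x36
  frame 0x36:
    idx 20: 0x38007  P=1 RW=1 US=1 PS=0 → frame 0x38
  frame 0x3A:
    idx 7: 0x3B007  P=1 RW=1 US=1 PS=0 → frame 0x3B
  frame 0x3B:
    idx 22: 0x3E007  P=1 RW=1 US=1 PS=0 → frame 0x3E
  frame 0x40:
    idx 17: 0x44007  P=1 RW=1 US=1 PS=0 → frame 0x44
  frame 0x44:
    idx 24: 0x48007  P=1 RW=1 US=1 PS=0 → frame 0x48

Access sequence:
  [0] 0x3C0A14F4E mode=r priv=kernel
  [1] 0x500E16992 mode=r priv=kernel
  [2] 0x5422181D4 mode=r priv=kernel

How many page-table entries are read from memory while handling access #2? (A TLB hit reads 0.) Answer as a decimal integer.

Trace:
#0 VA=0x3C0A14F4E (r,kernel):
  L0 @0x2F[15] → 0x33007  P=1,RW=1,US=1,PS=0
  L1 @0x33[5] → 0x36007  P=1,RW=1,US=1,PS=0
  L2 @0x36[20] → 0x38007  P=1,RW=1,US=1,PS=0
  → PA=0x38F4E  (3 entries read)
#1 VA=0x500E16992 (r,kernel):
  L0 @0x2F[20] → 0x3A007  P=1,RW=1,US=1,PS=0
  L1 @0x3A[7] → 0x3B007  P=1,RW=1,US=1,PS=0
  L2 @0x3B[22] → 0x3E007  P=1,RW=1,US=1,PS=0
  → PA=0x3E992  (3 entries read)
#2 VA=0x5422181D4 (r,kernel):
  L0 @0x2F[21] → 0x40007  P=1,RW=1,US=1,PS=0
  L1 @0x40[17] → 0x44007  P=1,RW=1,US=1,PS=0
  L2 @0x44[24] → 0x48007  P=1,RW=1,US=1,PS=0
  → PA=0x481D4  (3 entries read)

Entries read for #2: 3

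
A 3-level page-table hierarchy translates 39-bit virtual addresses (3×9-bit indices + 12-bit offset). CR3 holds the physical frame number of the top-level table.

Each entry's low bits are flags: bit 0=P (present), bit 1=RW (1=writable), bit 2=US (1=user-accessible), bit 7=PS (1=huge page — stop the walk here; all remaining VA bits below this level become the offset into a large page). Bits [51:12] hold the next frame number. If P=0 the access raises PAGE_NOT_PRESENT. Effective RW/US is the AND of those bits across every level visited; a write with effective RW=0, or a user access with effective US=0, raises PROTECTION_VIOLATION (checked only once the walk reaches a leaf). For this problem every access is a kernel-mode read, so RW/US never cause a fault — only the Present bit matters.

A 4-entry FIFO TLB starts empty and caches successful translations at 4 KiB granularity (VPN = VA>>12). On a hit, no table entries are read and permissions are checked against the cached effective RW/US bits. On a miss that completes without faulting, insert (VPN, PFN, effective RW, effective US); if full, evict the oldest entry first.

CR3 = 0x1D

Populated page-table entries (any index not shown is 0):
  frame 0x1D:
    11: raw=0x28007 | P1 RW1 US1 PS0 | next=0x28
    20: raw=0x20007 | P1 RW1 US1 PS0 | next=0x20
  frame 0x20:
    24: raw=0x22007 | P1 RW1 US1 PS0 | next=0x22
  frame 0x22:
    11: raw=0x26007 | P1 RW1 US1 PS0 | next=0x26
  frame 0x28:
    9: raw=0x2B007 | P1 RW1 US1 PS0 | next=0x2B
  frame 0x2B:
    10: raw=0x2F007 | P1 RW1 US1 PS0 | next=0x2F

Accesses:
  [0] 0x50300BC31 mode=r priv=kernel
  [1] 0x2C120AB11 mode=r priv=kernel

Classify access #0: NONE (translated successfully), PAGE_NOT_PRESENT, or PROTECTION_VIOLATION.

Per-access translation:
#0 VA=0x50300BC31 (r,kernel):
  lvl0: tbl 0x1D, slot 20 ⇒ 0x20007 (P1/RW1/US1/PS0)
  lvl1: tbl 0x20, slot 24 ⇒ 0x22007 (P1/RW1/US1/PS0)
  lvl2: tbl 0x22, slot 11 ⇒ 0x26007 (P1/RW1/US1/PS0)
  ⇒ phys 0x26C31  [3 reads]
#1 VA=0x2C120AB11 (r,kernel):
  lvl0: tbl 0x1D, slot 11 ⇒ 0x28007 (P1/RW1/US1/PS0)
  lvl1: tbl 0x28, slot 9 ⇒ 0x2B007 (P1/RW1/US1/PS0)
  lvl2: tbl 0x2B, slot 10 ⇒ 0x2F007 (P1/RW1/US1/PS0)
  ⇒ phys 0x2FB11  [3 reads]

Access #0 fault: NONE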